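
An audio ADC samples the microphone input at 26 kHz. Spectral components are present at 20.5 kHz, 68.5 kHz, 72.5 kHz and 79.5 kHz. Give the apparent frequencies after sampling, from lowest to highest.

fs/2 = 13 kHz.
20.5 kHz > fs/2 = 13 kHz, folds to fs − 20.5 kHz = 5.5 kHz.
68.5 kHz mod fs = 16.5 kHz.
16.5 kHz > fs/2 = 13 kHz, folds to fs − 16.5 kHz = 9.5 kHz.
72.5 kHz mod fs = 20.5 kHz.
20.5 kHz > fs/2 = 13 kHz, folds to fs − 20.5 kHz = 5.5 kHz.
79.5 kHz mod fs = 1.5 kHz.
1.5 kHz ≤ fs/2 = 13 kHz, appears at 1.5 kHz.
Distinct values: {1.5 kHz, 5.5 kHz, 9.5 kHz}.

1.5 kHz, 5.5 kHz, 9.5 kHz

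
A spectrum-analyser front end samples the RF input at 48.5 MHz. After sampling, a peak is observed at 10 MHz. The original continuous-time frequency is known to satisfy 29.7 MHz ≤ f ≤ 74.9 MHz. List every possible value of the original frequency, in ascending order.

38.5 MHz, 58.5 MHz

Frequencies that alias to 10 MHz are k·fs ± 10 MHz for integer k ≥ 0.
k=0: 10 MHz.
k=1: 38.5 MHz, 58.5 MHz.
k=2: 87 MHz, 107 MHz.
Within [29.7 MHz, 74.9 MHz]: 38.5 MHz, 58.5 MHz.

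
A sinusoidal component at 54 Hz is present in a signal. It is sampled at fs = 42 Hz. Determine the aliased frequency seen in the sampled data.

54 Hz mod fs = 12 Hz.
12 Hz ≤ fs/2 = 21 Hz, appears at 12 Hz.

12 Hz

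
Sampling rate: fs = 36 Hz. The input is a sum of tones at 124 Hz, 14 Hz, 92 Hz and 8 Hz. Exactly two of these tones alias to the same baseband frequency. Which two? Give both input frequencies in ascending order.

92 Hz, 124 Hz

fs/2 = 18 Hz.
124 Hz mod fs = 16 Hz.
16 Hz ≤ fs/2 = 18 Hz, appears at 16 Hz.
14 Hz ≤ fs/2 = 18 Hz, passes unchanged.
92 Hz mod fs = 20 Hz.
20 Hz > fs/2 = 18 Hz, folds to fs − 20 Hz = 16 Hz.
8 Hz ≤ fs/2 = 18 Hz, passes unchanged.
92 Hz and 124 Hz both map to 16 Hz.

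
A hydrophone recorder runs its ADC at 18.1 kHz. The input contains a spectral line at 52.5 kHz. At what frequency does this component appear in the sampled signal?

1.8 kHz

52.5 kHz mod fs = 16.3 kHz.
16.3 kHz > fs/2 = 9.05 kHz, folds to fs − 16.3 kHz = 1.8 kHz.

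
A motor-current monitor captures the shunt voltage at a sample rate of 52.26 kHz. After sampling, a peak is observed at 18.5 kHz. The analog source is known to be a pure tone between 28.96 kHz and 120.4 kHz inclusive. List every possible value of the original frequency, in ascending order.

33.76 kHz, 70.76 kHz, 86.02 kHz

Frequencies that alias to 18.5 kHz are k·fs ± 18.5 kHz for integer k ≥ 0.
k=0: 18.5 kHz.
k=1: 33.76 kHz, 70.76 kHz.
k=2: 86.02 kHz, 123.02 kHz.
k=3: 138.28 kHz, 175.28 kHz.
Within [28.96 kHz, 120.4 kHz]: 33.76 kHz, 70.76 kHz, 86.02 kHz.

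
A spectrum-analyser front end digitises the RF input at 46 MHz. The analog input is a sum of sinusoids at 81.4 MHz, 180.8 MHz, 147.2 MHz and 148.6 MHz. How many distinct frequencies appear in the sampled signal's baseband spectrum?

fs/2 = 23 MHz.
81.4 MHz mod fs = 35.4 MHz.
35.4 MHz > fs/2 = 23 MHz, folds to fs − 35.4 MHz = 10.6 MHz.
180.8 MHz mod fs = 42.8 MHz.
42.8 MHz > fs/2 = 23 MHz, folds to fs − 42.8 MHz = 3.2 MHz.
147.2 MHz mod fs = 9.2 MHz.
9.2 MHz ≤ fs/2 = 23 MHz, appears at 9.2 MHz.
148.6 MHz mod fs = 10.6 MHz.
10.6 MHz ≤ fs/2 = 23 MHz, appears at 10.6 MHz.
Distinct values: {3.2 MHz, 9.2 MHz, 10.6 MHz} → 3.

3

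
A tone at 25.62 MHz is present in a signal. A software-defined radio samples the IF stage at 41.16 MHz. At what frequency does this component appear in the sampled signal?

25.62 MHz > fs/2 = 20.58 MHz, folds to fs − 25.62 MHz = 15.54 MHz.

15.54 MHz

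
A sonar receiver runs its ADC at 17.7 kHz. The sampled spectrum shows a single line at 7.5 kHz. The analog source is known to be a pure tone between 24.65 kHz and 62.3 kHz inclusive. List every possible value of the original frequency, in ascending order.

Frequencies that alias to 7.5 kHz are k·fs ± 7.5 kHz for integer k ≥ 0.
k=0: 7.5 kHz.
k=1: 10.2 kHz, 25.2 kHz.
k=2: 27.9 kHz, 42.9 kHz.
k=3: 45.6 kHz, 60.6 kHz.
k=4: 63.3 kHz, 78.3 kHz.
Within [24.65 kHz, 62.3 kHz]: 25.2 kHz, 27.9 kHz, 42.9 kHz, 45.6 kHz, 60.6 kHz.

25.2 kHz, 27.9 kHz, 42.9 kHz, 45.6 kHz, 60.6 kHz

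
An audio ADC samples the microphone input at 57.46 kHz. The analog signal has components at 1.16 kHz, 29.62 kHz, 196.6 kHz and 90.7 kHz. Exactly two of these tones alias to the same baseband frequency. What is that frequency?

fs/2 = 28.73 kHz.
1.16 kHz ≤ fs/2 = 28.73 kHz, passes unchanged.
29.62 kHz > fs/2 = 28.73 kHz, folds to fs − 29.62 kHz = 27.84 kHz.
196.6 kHz mod fs = 24.22 kHz.
24.22 kHz ≤ fs/2 = 28.73 kHz, appears at 24.22 kHz.
90.7 kHz mod fs = 33.24 kHz.
33.24 kHz > fs/2 = 28.73 kHz, folds to fs − 33.24 kHz = 24.22 kHz.
90.7 kHz and 196.6 kHz both map to 24.22 kHz.

24.22 kHz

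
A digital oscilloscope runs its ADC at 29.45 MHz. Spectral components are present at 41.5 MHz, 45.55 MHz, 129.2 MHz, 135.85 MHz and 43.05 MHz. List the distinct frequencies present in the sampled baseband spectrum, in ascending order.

11.4 MHz, 12.05 MHz, 13.35 MHz, 13.6 MHz

fs/2 = 14.725 MHz.
41.5 MHz mod fs = 12.05 MHz.
12.05 MHz ≤ fs/2 = 14.725 MHz, appears at 12.05 MHz.
45.55 MHz mod fs = 16.1 MHz.
16.1 MHz > fs/2 = 14.725 MHz, folds to fs − 16.1 MHz = 13.35 MHz.
129.2 MHz mod fs = 11.4 MHz.
11.4 MHz ≤ fs/2 = 14.725 MHz, appears at 11.4 MHz.
135.85 MHz mod fs = 18.05 MHz.
18.05 MHz > fs/2 = 14.725 MHz, folds to fs − 18.05 MHz = 11.4 MHz.
43.05 MHz mod fs = 13.6 MHz.
13.6 MHz ≤ fs/2 = 14.725 MHz, appears at 13.6 MHz.
Distinct values: {11.4 MHz, 12.05 MHz, 13.35 MHz, 13.6 MHz}.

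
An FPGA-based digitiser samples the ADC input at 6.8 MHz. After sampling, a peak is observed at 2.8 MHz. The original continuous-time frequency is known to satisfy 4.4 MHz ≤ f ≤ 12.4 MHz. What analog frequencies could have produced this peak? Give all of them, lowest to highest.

Frequencies that alias to 2.8 MHz are k·fs ± 2.8 MHz for integer k ≥ 0.
k=0: 2.8 MHz.
k=1: 4 MHz, 9.6 MHz.
k=2: 10.8 MHz, 16.4 MHz.
k=3: 17.6 MHz, 23.2 MHz.
Within [4.4 MHz, 12.4 MHz]: 9.6 MHz, 10.8 MHz.

9.6 MHz, 10.8 MHz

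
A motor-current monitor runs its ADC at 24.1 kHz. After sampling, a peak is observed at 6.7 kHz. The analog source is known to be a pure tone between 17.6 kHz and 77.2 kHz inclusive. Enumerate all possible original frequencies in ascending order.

Frequencies that alias to 6.7 kHz are k·fs ± 6.7 kHz for integer k ≥ 0.
k=0: 6.7 kHz.
k=1: 17.4 kHz, 30.8 kHz.
k=2: 41.5 kHz, 54.9 kHz.
k=3: 65.6 kHz, 79 kHz.
k=4: 89.7 kHz, 103.1 kHz.
Within [17.6 kHz, 77.2 kHz]: 30.8 kHz, 41.5 kHz, 54.9 kHz, 65.6 kHz.

30.8 kHz, 41.5 kHz, 54.9 kHz, 65.6 kHz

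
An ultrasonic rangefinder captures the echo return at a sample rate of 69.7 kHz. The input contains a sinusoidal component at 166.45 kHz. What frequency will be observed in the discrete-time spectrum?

27.05 kHz

166.45 kHz mod fs = 27.05 kHz.
27.05 kHz ≤ fs/2 = 34.85 kHz, appears at 27.05 kHz.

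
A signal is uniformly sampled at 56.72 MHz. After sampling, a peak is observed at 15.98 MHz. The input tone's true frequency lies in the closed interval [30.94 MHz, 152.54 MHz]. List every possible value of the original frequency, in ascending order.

40.74 MHz, 72.7 MHz, 97.46 MHz, 129.42 MHz

Frequencies that alias to 15.98 MHz are k·fs ± 15.98 MHz for integer k ≥ 0.
k=0: 15.98 MHz.
k=1: 40.74 MHz, 72.7 MHz.
k=2: 97.46 MHz, 129.42 MHz.
k=3: 154.18 MHz, 186.14 MHz.
Within [30.94 MHz, 152.54 MHz]: 40.74 MHz, 72.7 MHz, 97.46 MHz, 129.42 MHz.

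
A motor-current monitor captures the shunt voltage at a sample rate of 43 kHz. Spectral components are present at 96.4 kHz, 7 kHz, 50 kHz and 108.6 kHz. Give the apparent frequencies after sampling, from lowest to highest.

7 kHz, 10.4 kHz, 20.4 kHz

fs/2 = 21.5 kHz.
96.4 kHz mod fs = 10.4 kHz.
10.4 kHz ≤ fs/2 = 21.5 kHz, appears at 10.4 kHz.
7 kHz ≤ fs/2 = 21.5 kHz, passes unchanged.
50 kHz mod fs = 7 kHz.
7 kHz ≤ fs/2 = 21.5 kHz, appears at 7 kHz.
108.6 kHz mod fs = 22.6 kHz.
22.6 kHz > fs/2 = 21.5 kHz, folds to fs − 22.6 kHz = 20.4 kHz.
Distinct values: {7 kHz, 10.4 kHz, 20.4 kHz}.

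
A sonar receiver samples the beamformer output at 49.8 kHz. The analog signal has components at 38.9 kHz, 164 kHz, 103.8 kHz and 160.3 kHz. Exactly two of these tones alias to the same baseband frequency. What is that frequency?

fs/2 = 24.9 kHz.
38.9 kHz > fs/2 = 24.9 kHz, folds to fs − 38.9 kHz = 10.9 kHz.
164 kHz mod fs = 14.6 kHz.
14.6 kHz ≤ fs/2 = 24.9 kHz, appears at 14.6 kHz.
103.8 kHz mod fs = 4.2 kHz.
4.2 kHz ≤ fs/2 = 24.9 kHz, appears at 4.2 kHz.
160.3 kHz mod fs = 10.9 kHz.
10.9 kHz ≤ fs/2 = 24.9 kHz, appears at 10.9 kHz.
38.9 kHz and 160.3 kHz both map to 10.9 kHz.

10.9 kHz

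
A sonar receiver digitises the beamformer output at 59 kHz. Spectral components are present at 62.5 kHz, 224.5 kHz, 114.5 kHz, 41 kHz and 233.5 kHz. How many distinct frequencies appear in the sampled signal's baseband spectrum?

fs/2 = 29.5 kHz.
62.5 kHz mod fs = 3.5 kHz.
3.5 kHz ≤ fs/2 = 29.5 kHz, appears at 3.5 kHz.
224.5 kHz mod fs = 47.5 kHz.
47.5 kHz > fs/2 = 29.5 kHz, folds to fs − 47.5 kHz = 11.5 kHz.
114.5 kHz mod fs = 55.5 kHz.
55.5 kHz > fs/2 = 29.5 kHz, folds to fs − 55.5 kHz = 3.5 kHz.
41 kHz > fs/2 = 29.5 kHz, folds to fs − 41 kHz = 18 kHz.
233.5 kHz mod fs = 56.5 kHz.
56.5 kHz > fs/2 = 29.5 kHz, folds to fs − 56.5 kHz = 2.5 kHz.
Distinct values: {2.5 kHz, 3.5 kHz, 11.5 kHz, 18 kHz} → 4.

4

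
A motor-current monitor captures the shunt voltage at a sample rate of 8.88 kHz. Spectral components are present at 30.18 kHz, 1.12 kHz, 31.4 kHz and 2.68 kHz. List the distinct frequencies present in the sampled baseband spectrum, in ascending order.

1.12 kHz, 2.68 kHz, 3.54 kHz, 4.12 kHz

fs/2 = 4.44 kHz.
30.18 kHz mod fs = 3.54 kHz.
3.54 kHz ≤ fs/2 = 4.44 kHz, appears at 3.54 kHz.
1.12 kHz ≤ fs/2 = 4.44 kHz, passes unchanged.
31.4 kHz mod fs = 4.76 kHz.
4.76 kHz > fs/2 = 4.44 kHz, folds to fs − 4.76 kHz = 4.12 kHz.
2.68 kHz ≤ fs/2 = 4.44 kHz, passes unchanged.
Distinct values: {1.12 kHz, 2.68 kHz, 3.54 kHz, 4.12 kHz}.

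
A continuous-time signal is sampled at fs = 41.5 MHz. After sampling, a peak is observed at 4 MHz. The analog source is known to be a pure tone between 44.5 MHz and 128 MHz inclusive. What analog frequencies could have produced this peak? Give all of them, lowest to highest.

45.5 MHz, 79 MHz, 87 MHz, 120.5 MHz

Frequencies that alias to 4 MHz are k·fs ± 4 MHz for integer k ≥ 0.
k=0: 4 MHz.
k=1: 37.5 MHz, 45.5 MHz.
k=2: 79 MHz, 87 MHz.
k=3: 120.5 MHz, 128.5 MHz.
k=4: 162 MHz, 170 MHz.
Within [44.5 MHz, 128 MHz]: 45.5 MHz, 79 MHz, 87 MHz, 120.5 MHz.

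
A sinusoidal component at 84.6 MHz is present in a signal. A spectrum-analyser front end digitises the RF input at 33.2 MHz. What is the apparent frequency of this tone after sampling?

15 MHz

84.6 MHz mod fs = 18.2 MHz.
18.2 MHz > fs/2 = 16.6 MHz, folds to fs − 18.2 MHz = 15 MHz.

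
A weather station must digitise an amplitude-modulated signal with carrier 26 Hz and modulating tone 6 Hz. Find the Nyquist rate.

AM sidebands sit at fc ± fm = 20 Hz and 32 Hz.
Highest-frequency component: 32 Hz.
Nyquist rate = 2 × 32 Hz = 64 Hz.

64 Hz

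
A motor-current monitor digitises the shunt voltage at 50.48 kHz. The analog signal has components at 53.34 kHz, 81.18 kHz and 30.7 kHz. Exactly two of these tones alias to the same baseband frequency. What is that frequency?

19.78 kHz

fs/2 = 25.24 kHz.
53.34 kHz mod fs = 2.86 kHz.
2.86 kHz ≤ fs/2 = 25.24 kHz, appears at 2.86 kHz.
81.18 kHz mod fs = 30.7 kHz.
30.7 kHz > fs/2 = 25.24 kHz, folds to fs − 30.7 kHz = 19.78 kHz.
30.7 kHz > fs/2 = 25.24 kHz, folds to fs − 30.7 kHz = 19.78 kHz.
30.7 kHz and 81.18 kHz both map to 19.78 kHz.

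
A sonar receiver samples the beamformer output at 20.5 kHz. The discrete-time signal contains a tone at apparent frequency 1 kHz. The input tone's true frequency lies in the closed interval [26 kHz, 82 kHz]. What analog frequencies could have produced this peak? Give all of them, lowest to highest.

Frequencies that alias to 1 kHz are k·fs ± 1 kHz for integer k ≥ 0.
k=0: 1 kHz.
k=1: 19.5 kHz, 21.5 kHz.
k=2: 40 kHz, 42 kHz.
k=3: 60.5 kHz, 62.5 kHz.
k=4: 81 kHz, 83 kHz.
k=5: 101.5 kHz, 103.5 kHz.
Within [26 kHz, 82 kHz]: 40 kHz, 42 kHz, 60.5 kHz, 62.5 kHz, 81 kHz.

40 kHz, 42 kHz, 60.5 kHz, 62.5 kHz, 81 kHz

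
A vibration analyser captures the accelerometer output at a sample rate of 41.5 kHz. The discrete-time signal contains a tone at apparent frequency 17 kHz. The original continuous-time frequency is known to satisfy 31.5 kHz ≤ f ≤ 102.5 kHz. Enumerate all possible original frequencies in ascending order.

58.5 kHz, 66 kHz, 100 kHz

Frequencies that alias to 17 kHz are k·fs ± 17 kHz for integer k ≥ 0.
k=0: 17 kHz.
k=1: 24.5 kHz, 58.5 kHz.
k=2: 66 kHz, 100 kHz.
k=3: 107.5 kHz, 141.5 kHz.
Within [31.5 kHz, 102.5 kHz]: 58.5 kHz, 66 kHz, 100 kHz.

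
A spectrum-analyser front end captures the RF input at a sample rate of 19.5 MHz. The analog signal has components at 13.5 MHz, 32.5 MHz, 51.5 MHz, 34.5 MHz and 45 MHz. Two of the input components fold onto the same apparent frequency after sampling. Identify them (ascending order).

fs/2 = 9.75 MHz.
13.5 MHz > fs/2 = 9.75 MHz, folds to fs − 13.5 MHz = 6 MHz.
32.5 MHz mod fs = 13 MHz.
13 MHz > fs/2 = 9.75 MHz, folds to fs − 13 MHz = 6.5 MHz.
51.5 MHz mod fs = 12.5 MHz.
12.5 MHz > fs/2 = 9.75 MHz, folds to fs − 12.5 MHz = 7 MHz.
34.5 MHz mod fs = 15 MHz.
15 MHz > fs/2 = 9.75 MHz, folds to fs − 15 MHz = 4.5 MHz.
45 MHz mod fs = 6 MHz.
6 MHz ≤ fs/2 = 9.75 MHz, appears at 6 MHz.
13.5 MHz and 45 MHz both map to 6 MHz.

13.5 MHz, 45 MHz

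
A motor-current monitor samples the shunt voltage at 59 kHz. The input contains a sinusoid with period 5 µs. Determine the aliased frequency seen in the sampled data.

T = 5 µs → f = 1/T = 200 kHz.
200 kHz mod fs = 23 kHz.
23 kHz ≤ fs/2 = 29.5 kHz, appears at 23 kHz.

23 kHz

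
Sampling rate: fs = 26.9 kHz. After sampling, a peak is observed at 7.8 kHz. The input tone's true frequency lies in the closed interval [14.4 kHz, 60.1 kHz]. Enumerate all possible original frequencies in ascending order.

19.1 kHz, 34.7 kHz, 46 kHz

Frequencies that alias to 7.8 kHz are k·fs ± 7.8 kHz for integer k ≥ 0.
k=0: 7.8 kHz.
k=1: 19.1 kHz, 34.7 kHz.
k=2: 46 kHz, 61.6 kHz.
k=3: 72.9 kHz, 88.5 kHz.
Within [14.4 kHz, 60.1 kHz]: 19.1 kHz, 34.7 kHz, 46 kHz.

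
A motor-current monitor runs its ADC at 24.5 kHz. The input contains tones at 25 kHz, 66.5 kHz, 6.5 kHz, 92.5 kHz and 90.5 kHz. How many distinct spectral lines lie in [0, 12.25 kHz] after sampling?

5

fs/2 = 12.25 kHz.
25 kHz mod fs = 0.5 kHz.
0.5 kHz ≤ fs/2 = 12.25 kHz, appears at 0.5 kHz.
66.5 kHz mod fs = 17.5 kHz.
17.5 kHz > fs/2 = 12.25 kHz, folds to fs − 17.5 kHz = 7 kHz.
6.5 kHz ≤ fs/2 = 12.25 kHz, passes unchanged.
92.5 kHz mod fs = 19 kHz.
19 kHz > fs/2 = 12.25 kHz, folds to fs − 19 kHz = 5.5 kHz.
90.5 kHz mod fs = 17 kHz.
17 kHz > fs/2 = 12.25 kHz, folds to fs − 17 kHz = 7.5 kHz.
Distinct values: {0.5 kHz, 5.5 kHz, 6.5 kHz, 7 kHz, 7.5 kHz} → 5.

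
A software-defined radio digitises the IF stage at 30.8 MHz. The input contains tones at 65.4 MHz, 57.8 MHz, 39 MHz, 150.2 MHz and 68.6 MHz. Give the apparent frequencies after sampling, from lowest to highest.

3.8 MHz, 7 MHz, 8.2 MHz

fs/2 = 15.4 MHz.
65.4 MHz mod fs = 3.8 MHz.
3.8 MHz ≤ fs/2 = 15.4 MHz, appears at 3.8 MHz.
57.8 MHz mod fs = 27 MHz.
27 MHz > fs/2 = 15.4 MHz, folds to fs − 27 MHz = 3.8 MHz.
39 MHz mod fs = 8.2 MHz.
8.2 MHz ≤ fs/2 = 15.4 MHz, appears at 8.2 MHz.
150.2 MHz mod fs = 27 MHz.
27 MHz > fs/2 = 15.4 MHz, folds to fs − 27 MHz = 3.8 MHz.
68.6 MHz mod fs = 7 MHz.
7 MHz ≤ fs/2 = 15.4 MHz, appears at 7 MHz.
Distinct values: {3.8 MHz, 7 MHz, 8.2 MHz}.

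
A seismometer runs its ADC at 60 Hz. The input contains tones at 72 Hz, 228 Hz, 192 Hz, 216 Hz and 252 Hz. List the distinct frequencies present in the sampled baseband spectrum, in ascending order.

fs/2 = 30 Hz.
72 Hz mod fs = 12 Hz.
12 Hz ≤ fs/2 = 30 Hz, appears at 12 Hz.
228 Hz mod fs = 48 Hz.
48 Hz > fs/2 = 30 Hz, folds to fs − 48 Hz = 12 Hz.
192 Hz mod fs = 12 Hz.
12 Hz ≤ fs/2 = 30 Hz, appears at 12 Hz.
216 Hz mod fs = 36 Hz.
36 Hz > fs/2 = 30 Hz, folds to fs − 36 Hz = 24 Hz.
252 Hz mod fs = 12 Hz.
12 Hz ≤ fs/2 = 30 Hz, appears at 12 Hz.
Distinct values: {12 Hz, 24 Hz}.

12 Hz, 24 Hz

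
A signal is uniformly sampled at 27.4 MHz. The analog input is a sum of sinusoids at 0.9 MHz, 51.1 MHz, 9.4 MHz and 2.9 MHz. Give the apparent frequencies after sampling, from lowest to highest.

fs/2 = 13.7 MHz.
0.9 MHz ≤ fs/2 = 13.7 MHz, passes unchanged.
51.1 MHz mod fs = 23.7 MHz.
23.7 MHz > fs/2 = 13.7 MHz, folds to fs − 23.7 MHz = 3.7 MHz.
9.4 MHz ≤ fs/2 = 13.7 MHz, passes unchanged.
2.9 MHz ≤ fs/2 = 13.7 MHz, passes unchanged.
Distinct values: {0.9 MHz, 2.9 MHz, 3.7 MHz, 9.4 MHz}.

0.9 MHz, 2.9 MHz, 3.7 MHz, 9.4 MHz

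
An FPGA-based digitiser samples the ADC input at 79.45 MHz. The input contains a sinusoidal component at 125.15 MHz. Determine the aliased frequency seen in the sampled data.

33.75 MHz

125.15 MHz mod fs = 45.7 MHz.
45.7 MHz > fs/2 = 39.725 MHz, folds to fs − 45.7 MHz = 33.75 MHz.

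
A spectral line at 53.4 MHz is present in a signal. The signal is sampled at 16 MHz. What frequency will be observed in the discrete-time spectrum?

53.4 MHz mod fs = 5.4 MHz.
5.4 MHz ≤ fs/2 = 8 MHz, appears at 5.4 MHz.

5.4 MHz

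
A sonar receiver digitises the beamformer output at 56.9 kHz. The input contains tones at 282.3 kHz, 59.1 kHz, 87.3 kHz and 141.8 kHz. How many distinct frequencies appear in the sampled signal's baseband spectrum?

fs/2 = 28.45 kHz.
282.3 kHz mod fs = 54.7 kHz.
54.7 kHz > fs/2 = 28.45 kHz, folds to fs − 54.7 kHz = 2.2 kHz.
59.1 kHz mod fs = 2.2 kHz.
2.2 kHz ≤ fs/2 = 28.45 kHz, appears at 2.2 kHz.
87.3 kHz mod fs = 30.4 kHz.
30.4 kHz > fs/2 = 28.45 kHz, folds to fs − 30.4 kHz = 26.5 kHz.
141.8 kHz mod fs = 28 kHz.
28 kHz ≤ fs/2 = 28.45 kHz, appears at 28 kHz.
Distinct values: {2.2 kHz, 26.5 kHz, 28 kHz} → 3.

3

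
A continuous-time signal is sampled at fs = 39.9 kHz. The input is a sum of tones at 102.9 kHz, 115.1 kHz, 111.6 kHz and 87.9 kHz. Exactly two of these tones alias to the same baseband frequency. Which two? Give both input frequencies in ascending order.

87.9 kHz, 111.6 kHz

fs/2 = 19.95 kHz.
102.9 kHz mod fs = 23.1 kHz.
23.1 kHz > fs/2 = 19.95 kHz, folds to fs − 23.1 kHz = 16.8 kHz.
115.1 kHz mod fs = 35.3 kHz.
35.3 kHz > fs/2 = 19.95 kHz, folds to fs − 35.3 kHz = 4.6 kHz.
111.6 kHz mod fs = 31.8 kHz.
31.8 kHz > fs/2 = 19.95 kHz, folds to fs − 31.8 kHz = 8.1 kHz.
87.9 kHz mod fs = 8.1 kHz.
8.1 kHz ≤ fs/2 = 19.95 kHz, appears at 8.1 kHz.
87.9 kHz and 111.6 kHz both map to 8.1 kHz.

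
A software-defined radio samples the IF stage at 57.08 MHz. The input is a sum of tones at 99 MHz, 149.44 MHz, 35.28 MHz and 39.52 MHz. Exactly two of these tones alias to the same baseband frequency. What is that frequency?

21.8 MHz

fs/2 = 28.54 MHz.
99 MHz mod fs = 41.92 MHz.
41.92 MHz > fs/2 = 28.54 MHz, folds to fs − 41.92 MHz = 15.16 MHz.
149.44 MHz mod fs = 35.28 MHz.
35.28 MHz > fs/2 = 28.54 MHz, folds to fs − 35.28 MHz = 21.8 MHz.
35.28 MHz > fs/2 = 28.54 MHz, folds to fs − 35.28 MHz = 21.8 MHz.
39.52 MHz > fs/2 = 28.54 MHz, folds to fs − 39.52 MHz = 17.56 MHz.
35.28 MHz and 149.44 MHz both map to 21.8 MHz.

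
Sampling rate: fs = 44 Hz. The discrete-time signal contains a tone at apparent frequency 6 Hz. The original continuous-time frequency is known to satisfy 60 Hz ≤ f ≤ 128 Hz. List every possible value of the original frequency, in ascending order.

82 Hz, 94 Hz, 126 Hz

Frequencies that alias to 6 Hz are k·fs ± 6 Hz for integer k ≥ 0.
k=0: 6 Hz.
k=1: 38 Hz, 50 Hz.
k=2: 82 Hz, 94 Hz.
k=3: 126 Hz, 138 Hz.
k=4: 170 Hz, 182 Hz.
Within [60 Hz, 128 Hz]: 82 Hz, 94 Hz, 126 Hz.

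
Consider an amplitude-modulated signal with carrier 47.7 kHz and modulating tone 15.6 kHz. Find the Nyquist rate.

126.6 kHz

AM sidebands sit at fc ± fm = 32.1 kHz and 63.3 kHz.
Highest-frequency component: 63.3 kHz.
Nyquist rate = 2 × 63.3 kHz = 126.6 kHz.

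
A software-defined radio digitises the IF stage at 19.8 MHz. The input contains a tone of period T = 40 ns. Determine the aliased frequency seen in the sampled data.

5.2 MHz

T = 40 ns → f = 1/T = 25 MHz.
25 MHz mod fs = 5.2 MHz.
5.2 MHz ≤ fs/2 = 9.9 MHz, appears at 5.2 MHz.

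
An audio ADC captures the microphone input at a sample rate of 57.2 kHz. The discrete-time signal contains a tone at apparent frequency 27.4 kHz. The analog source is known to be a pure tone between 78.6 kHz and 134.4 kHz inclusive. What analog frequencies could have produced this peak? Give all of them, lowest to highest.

Frequencies that alias to 27.4 kHz are k·fs ± 27.4 kHz for integer k ≥ 0.
k=0: 27.4 kHz.
k=1: 29.8 kHz, 84.6 kHz.
k=2: 87 kHz, 141.8 kHz.
k=3: 144.2 kHz, 199 kHz.
Within [78.6 kHz, 134.4 kHz]: 84.6 kHz, 87 kHz.

84.6 kHz, 87 kHz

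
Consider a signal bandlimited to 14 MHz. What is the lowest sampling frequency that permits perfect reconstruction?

Nyquist rate = 2 × 14 MHz = 28 MHz.

28 MHz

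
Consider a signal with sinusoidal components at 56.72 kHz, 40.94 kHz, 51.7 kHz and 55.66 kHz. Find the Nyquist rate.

Highest-frequency component: 56.72 kHz.
Nyquist rate = 2 × 56.72 kHz = 113.44 kHz.

113.44 kHz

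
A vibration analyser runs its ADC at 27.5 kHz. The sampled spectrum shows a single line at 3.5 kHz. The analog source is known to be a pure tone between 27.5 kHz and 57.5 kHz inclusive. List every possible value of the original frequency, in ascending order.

31 kHz, 51.5 kHz

Frequencies that alias to 3.5 kHz are k·fs ± 3.5 kHz for integer k ≥ 0.
k=0: 3.5 kHz.
k=1: 24 kHz, 31 kHz.
k=2: 51.5 kHz, 58.5 kHz.
k=3: 79 kHz, 86 kHz.
Within [27.5 kHz, 57.5 kHz]: 31 kHz, 51.5 kHz.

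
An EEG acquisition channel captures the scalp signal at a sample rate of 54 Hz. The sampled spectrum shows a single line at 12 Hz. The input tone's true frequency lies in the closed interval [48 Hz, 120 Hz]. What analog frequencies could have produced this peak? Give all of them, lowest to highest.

Frequencies that alias to 12 Hz are k·fs ± 12 Hz for integer k ≥ 0.
k=0: 12 Hz.
k=1: 42 Hz, 66 Hz.
k=2: 96 Hz, 120 Hz.
k=3: 150 Hz, 174 Hz.
Within [48 Hz, 120 Hz]: 66 Hz, 96 Hz, 120 Hz.

66 Hz, 96 Hz, 120 Hz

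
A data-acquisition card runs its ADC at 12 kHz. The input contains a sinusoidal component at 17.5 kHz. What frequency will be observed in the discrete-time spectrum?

5.5 kHz

17.5 kHz mod fs = 5.5 kHz.
5.5 kHz ≤ fs/2 = 6 kHz, appears at 5.5 kHz.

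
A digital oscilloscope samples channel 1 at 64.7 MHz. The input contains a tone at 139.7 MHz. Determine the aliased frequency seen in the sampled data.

139.7 MHz mod fs = 10.3 MHz.
10.3 MHz ≤ fs/2 = 32.35 MHz, appears at 10.3 MHz.

10.3 MHz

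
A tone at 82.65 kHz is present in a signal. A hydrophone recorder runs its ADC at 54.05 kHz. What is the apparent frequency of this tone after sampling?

25.45 kHz

82.65 kHz mod fs = 28.6 kHz.
28.6 kHz > fs/2 = 27.025 kHz, folds to fs − 28.6 kHz = 25.45 kHz.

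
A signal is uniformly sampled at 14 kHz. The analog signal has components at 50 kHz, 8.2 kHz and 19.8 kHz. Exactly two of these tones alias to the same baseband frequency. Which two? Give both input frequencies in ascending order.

8.2 kHz, 19.8 kHz

fs/2 = 7 kHz.
50 kHz mod fs = 8 kHz.
8 kHz > fs/2 = 7 kHz, folds to fs − 8 kHz = 6 kHz.
8.2 kHz > fs/2 = 7 kHz, folds to fs − 8.2 kHz = 5.8 kHz.
19.8 kHz mod fs = 5.8 kHz.
5.8 kHz ≤ fs/2 = 7 kHz, appears at 5.8 kHz.
8.2 kHz and 19.8 kHz both map to 5.8 kHz.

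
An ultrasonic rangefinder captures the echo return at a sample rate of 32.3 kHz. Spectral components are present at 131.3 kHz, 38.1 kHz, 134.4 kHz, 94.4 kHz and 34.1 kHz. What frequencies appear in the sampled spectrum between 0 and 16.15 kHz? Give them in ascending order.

1.8 kHz, 2.1 kHz, 2.5 kHz, 5.2 kHz, 5.8 kHz

fs/2 = 16.15 kHz.
131.3 kHz mod fs = 2.1 kHz.
2.1 kHz ≤ fs/2 = 16.15 kHz, appears at 2.1 kHz.
38.1 kHz mod fs = 5.8 kHz.
5.8 kHz ≤ fs/2 = 16.15 kHz, appears at 5.8 kHz.
134.4 kHz mod fs = 5.2 kHz.
5.2 kHz ≤ fs/2 = 16.15 kHz, appears at 5.2 kHz.
94.4 kHz mod fs = 29.8 kHz.
29.8 kHz > fs/2 = 16.15 kHz, folds to fs − 29.8 kHz = 2.5 kHz.
34.1 kHz mod fs = 1.8 kHz.
1.8 kHz ≤ fs/2 = 16.15 kHz, appears at 1.8 kHz.
Distinct values: {1.8 kHz, 2.1 kHz, 2.5 kHz, 5.2 kHz, 5.8 kHz}.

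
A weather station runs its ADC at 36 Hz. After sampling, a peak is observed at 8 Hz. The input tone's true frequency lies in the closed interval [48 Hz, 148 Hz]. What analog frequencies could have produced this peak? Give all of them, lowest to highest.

64 Hz, 80 Hz, 100 Hz, 116 Hz, 136 Hz

Frequencies that alias to 8 Hz are k·fs ± 8 Hz for integer k ≥ 0.
k=0: 8 Hz.
k=1: 28 Hz, 44 Hz.
k=2: 64 Hz, 80 Hz.
k=3: 100 Hz, 116 Hz.
k=4: 136 Hz, 152 Hz.
k=5: 172 Hz, 188 Hz.
Within [48 Hz, 148 Hz]: 64 Hz, 80 Hz, 100 Hz, 116 Hz, 136 Hz.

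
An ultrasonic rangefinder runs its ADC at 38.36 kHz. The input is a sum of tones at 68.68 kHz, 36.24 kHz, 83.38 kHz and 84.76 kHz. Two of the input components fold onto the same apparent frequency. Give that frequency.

8.04 kHz

fs/2 = 19.18 kHz.
68.68 kHz mod fs = 30.32 kHz.
30.32 kHz > fs/2 = 19.18 kHz, folds to fs − 30.32 kHz = 8.04 kHz.
36.24 kHz > fs/2 = 19.18 kHz, folds to fs − 36.24 kHz = 2.12 kHz.
83.38 kHz mod fs = 6.66 kHz.
6.66 kHz ≤ fs/2 = 19.18 kHz, appears at 6.66 kHz.
84.76 kHz mod fs = 8.04 kHz.
8.04 kHz ≤ fs/2 = 19.18 kHz, appears at 8.04 kHz.
68.68 kHz and 84.76 kHz both map to 8.04 kHz.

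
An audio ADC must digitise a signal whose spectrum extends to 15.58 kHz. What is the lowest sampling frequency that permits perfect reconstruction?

31.16 kHz

Nyquist rate = 2 × 15.58 kHz = 31.16 kHz.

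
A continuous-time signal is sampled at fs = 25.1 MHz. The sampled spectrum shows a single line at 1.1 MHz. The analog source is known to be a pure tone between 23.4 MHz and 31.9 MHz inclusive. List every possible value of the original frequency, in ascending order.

Frequencies that alias to 1.1 MHz are k·fs ± 1.1 MHz for integer k ≥ 0.
k=0: 1.1 MHz.
k=1: 24 MHz, 26.2 MHz.
k=2: 49.1 MHz, 51.3 MHz.
Within [23.4 MHz, 31.9 MHz]: 24 MHz, 26.2 MHz.

24 MHz, 26.2 MHz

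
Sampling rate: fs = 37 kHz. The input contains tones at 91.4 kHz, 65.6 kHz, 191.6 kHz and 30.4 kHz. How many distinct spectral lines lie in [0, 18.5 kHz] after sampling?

3

fs/2 = 18.5 kHz.
91.4 kHz mod fs = 17.4 kHz.
17.4 kHz ≤ fs/2 = 18.5 kHz, appears at 17.4 kHz.
65.6 kHz mod fs = 28.6 kHz.
28.6 kHz > fs/2 = 18.5 kHz, folds to fs − 28.6 kHz = 8.4 kHz.
191.6 kHz mod fs = 6.6 kHz.
6.6 kHz ≤ fs/2 = 18.5 kHz, appears at 6.6 kHz.
30.4 kHz > fs/2 = 18.5 kHz, folds to fs − 30.4 kHz = 6.6 kHz.
Distinct values: {6.6 kHz, 8.4 kHz, 17.4 kHz} → 3.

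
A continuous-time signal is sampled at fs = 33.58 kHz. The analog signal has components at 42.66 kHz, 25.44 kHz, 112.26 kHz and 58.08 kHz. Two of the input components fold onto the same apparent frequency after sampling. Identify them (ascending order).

fs/2 = 16.79 kHz.
42.66 kHz mod fs = 9.08 kHz.
9.08 kHz ≤ fs/2 = 16.79 kHz, appears at 9.08 kHz.
25.44 kHz > fs/2 = 16.79 kHz, folds to fs − 25.44 kHz = 8.14 kHz.
112.26 kHz mod fs = 11.52 kHz.
11.52 kHz ≤ fs/2 = 16.79 kHz, appears at 11.52 kHz.
58.08 kHz mod fs = 24.5 kHz.
24.5 kHz > fs/2 = 16.79 kHz, folds to fs − 24.5 kHz = 9.08 kHz.
42.66 kHz and 58.08 kHz both map to 9.08 kHz.

42.66 kHz, 58.08 kHz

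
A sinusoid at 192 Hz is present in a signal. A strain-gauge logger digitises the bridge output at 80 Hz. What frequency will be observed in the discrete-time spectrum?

192 Hz mod fs = 32 Hz.
32 Hz ≤ fs/2 = 40 Hz, appears at 32 Hz.

32 Hz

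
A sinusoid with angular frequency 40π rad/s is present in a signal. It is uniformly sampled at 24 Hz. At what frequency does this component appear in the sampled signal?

4 Hz

ω = 40π rad/s → f = ω/(2π) = 20 Hz.
20 Hz > fs/2 = 12 Hz, folds to fs − 20 Hz = 4 Hz.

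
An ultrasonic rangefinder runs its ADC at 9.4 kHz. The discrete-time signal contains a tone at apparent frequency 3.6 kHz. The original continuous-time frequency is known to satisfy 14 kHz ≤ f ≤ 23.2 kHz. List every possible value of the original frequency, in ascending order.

15.2 kHz, 22.4 kHz

Frequencies that alias to 3.6 kHz are k·fs ± 3.6 kHz for integer k ≥ 0.
k=0: 3.6 kHz.
k=1: 5.8 kHz, 13 kHz.
k=2: 15.2 kHz, 22.4 kHz.
k=3: 24.6 kHz, 31.8 kHz.
Within [14 kHz, 23.2 kHz]: 15.2 kHz, 22.4 kHz.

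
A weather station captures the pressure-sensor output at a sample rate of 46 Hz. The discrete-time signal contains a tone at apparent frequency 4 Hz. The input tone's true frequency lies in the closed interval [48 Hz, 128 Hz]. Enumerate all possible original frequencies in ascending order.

Frequencies that alias to 4 Hz are k·fs ± 4 Hz for integer k ≥ 0.
k=0: 4 Hz.
k=1: 42 Hz, 50 Hz.
k=2: 88 Hz, 96 Hz.
k=3: 134 Hz, 142 Hz.
Within [48 Hz, 128 Hz]: 50 Hz, 88 Hz, 96 Hz.

50 Hz, 88 Hz, 96 Hz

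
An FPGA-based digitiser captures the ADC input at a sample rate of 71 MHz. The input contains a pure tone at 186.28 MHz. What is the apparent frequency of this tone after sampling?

26.72 MHz

186.28 MHz mod fs = 44.28 MHz.
44.28 MHz > fs/2 = 35.5 MHz, folds to fs − 44.28 MHz = 26.72 MHz.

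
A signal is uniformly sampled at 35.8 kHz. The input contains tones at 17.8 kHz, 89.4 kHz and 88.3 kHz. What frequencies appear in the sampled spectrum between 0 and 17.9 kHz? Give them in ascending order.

16.7 kHz, 17.8 kHz

fs/2 = 17.9 kHz.
17.8 kHz ≤ fs/2 = 17.9 kHz, passes unchanged.
89.4 kHz mod fs = 17.8 kHz.
17.8 kHz ≤ fs/2 = 17.9 kHz, appears at 17.8 kHz.
88.3 kHz mod fs = 16.7 kHz.
16.7 kHz ≤ fs/2 = 17.9 kHz, appears at 16.7 kHz.
Distinct values: {16.7 kHz, 17.8 kHz}.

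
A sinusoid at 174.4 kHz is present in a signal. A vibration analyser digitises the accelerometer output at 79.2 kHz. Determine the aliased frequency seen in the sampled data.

174.4 kHz mod fs = 16 kHz.
16 kHz ≤ fs/2 = 39.6 kHz, appears at 16 kHz.

16 kHz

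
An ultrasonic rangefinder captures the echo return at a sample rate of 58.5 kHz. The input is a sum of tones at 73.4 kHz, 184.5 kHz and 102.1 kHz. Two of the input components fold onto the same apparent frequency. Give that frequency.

fs/2 = 29.25 kHz.
73.4 kHz mod fs = 14.9 kHz.
14.9 kHz ≤ fs/2 = 29.25 kHz, appears at 14.9 kHz.
184.5 kHz mod fs = 9 kHz.
9 kHz ≤ fs/2 = 29.25 kHz, appears at 9 kHz.
102.1 kHz mod fs = 43.6 kHz.
43.6 kHz > fs/2 = 29.25 kHz, folds to fs − 43.6 kHz = 14.9 kHz.
73.4 kHz and 102.1 kHz both map to 14.9 kHz.

14.9 kHz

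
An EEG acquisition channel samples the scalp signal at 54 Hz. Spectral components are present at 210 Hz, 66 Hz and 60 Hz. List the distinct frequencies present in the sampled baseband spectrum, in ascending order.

fs/2 = 27 Hz.
210 Hz mod fs = 48 Hz.
48 Hz > fs/2 = 27 Hz, folds to fs − 48 Hz = 6 Hz.
66 Hz mod fs = 12 Hz.
12 Hz ≤ fs/2 = 27 Hz, appears at 12 Hz.
60 Hz mod fs = 6 Hz.
6 Hz ≤ fs/2 = 27 Hz, appears at 6 Hz.
Distinct values: {6 Hz, 12 Hz}.

6 Hz, 12 Hz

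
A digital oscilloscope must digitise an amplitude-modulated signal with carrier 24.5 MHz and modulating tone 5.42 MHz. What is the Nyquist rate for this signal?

59.84 MHz

AM sidebands sit at fc ± fm = 19.08 MHz and 29.92 MHz.
Highest-frequency component: 29.92 MHz.
Nyquist rate = 2 × 29.92 MHz = 59.84 MHz.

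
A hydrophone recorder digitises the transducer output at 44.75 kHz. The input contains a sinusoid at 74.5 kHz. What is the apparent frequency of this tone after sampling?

15 kHz

74.5 kHz mod fs = 29.75 kHz.
29.75 kHz > fs/2 = 22.375 kHz, folds to fs − 29.75 kHz = 15 kHz.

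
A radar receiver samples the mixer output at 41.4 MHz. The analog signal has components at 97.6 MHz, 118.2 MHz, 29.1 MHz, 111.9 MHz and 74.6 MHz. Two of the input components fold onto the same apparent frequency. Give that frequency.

12.3 MHz

fs/2 = 20.7 MHz.
97.6 MHz mod fs = 14.8 MHz.
14.8 MHz ≤ fs/2 = 20.7 MHz, appears at 14.8 MHz.
118.2 MHz mod fs = 35.4 MHz.
35.4 MHz > fs/2 = 20.7 MHz, folds to fs − 35.4 MHz = 6 MHz.
29.1 MHz > fs/2 = 20.7 MHz, folds to fs − 29.1 MHz = 12.3 MHz.
111.9 MHz mod fs = 29.1 MHz.
29.1 MHz > fs/2 = 20.7 MHz, folds to fs − 29.1 MHz = 12.3 MHz.
74.6 MHz mod fs = 33.2 MHz.
33.2 MHz > fs/2 = 20.7 MHz, folds to fs − 33.2 MHz = 8.2 MHz.
29.1 MHz and 111.9 MHz both map to 12.3 MHz.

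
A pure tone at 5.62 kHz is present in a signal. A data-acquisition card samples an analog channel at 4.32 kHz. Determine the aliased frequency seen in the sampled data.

5.62 kHz mod fs = 1.3 kHz.
1.3 kHz ≤ fs/2 = 2.16 kHz, appears at 1.3 kHz.

1.3 kHz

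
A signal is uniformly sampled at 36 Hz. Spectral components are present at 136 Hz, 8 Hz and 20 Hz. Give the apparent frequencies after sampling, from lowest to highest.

fs/2 = 18 Hz.
136 Hz mod fs = 28 Hz.
28 Hz > fs/2 = 18 Hz, folds to fs − 28 Hz = 8 Hz.
8 Hz ≤ fs/2 = 18 Hz, passes unchanged.
20 Hz > fs/2 = 18 Hz, folds to fs − 20 Hz = 16 Hz.
Distinct values: {8 Hz, 16 Hz}.

8 Hz, 16 Hz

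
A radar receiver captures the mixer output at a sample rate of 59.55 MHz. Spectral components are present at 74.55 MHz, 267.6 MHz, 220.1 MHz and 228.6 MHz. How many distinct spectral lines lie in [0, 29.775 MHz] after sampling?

fs/2 = 29.775 MHz.
74.55 MHz mod fs = 15 MHz.
15 MHz ≤ fs/2 = 29.775 MHz, appears at 15 MHz.
267.6 MHz mod fs = 29.4 MHz.
29.4 MHz ≤ fs/2 = 29.775 MHz, appears at 29.4 MHz.
220.1 MHz mod fs = 41.45 MHz.
41.45 MHz > fs/2 = 29.775 MHz, folds to fs − 41.45 MHz = 18.1 MHz.
228.6 MHz mod fs = 49.95 MHz.
49.95 MHz > fs/2 = 29.775 MHz, folds to fs − 49.95 MHz = 9.6 MHz.
Distinct values: {9.6 MHz, 15 MHz, 18.1 MHz, 29.4 MHz} → 4.

4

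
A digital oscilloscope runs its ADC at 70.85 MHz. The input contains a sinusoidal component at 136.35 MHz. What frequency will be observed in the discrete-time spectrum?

136.35 MHz mod fs = 65.5 MHz.
65.5 MHz > fs/2 = 35.425 MHz, folds to fs − 65.5 MHz = 5.35 MHz.

5.35 MHz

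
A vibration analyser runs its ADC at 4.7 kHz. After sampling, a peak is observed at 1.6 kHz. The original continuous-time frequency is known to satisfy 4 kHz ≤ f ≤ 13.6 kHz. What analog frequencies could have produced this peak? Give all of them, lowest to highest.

Frequencies that alias to 1.6 kHz are k·fs ± 1.6 kHz for integer k ≥ 0.
k=0: 1.6 kHz.
k=1: 3.1 kHz, 6.3 kHz.
k=2: 7.8 kHz, 11 kHz.
k=3: 12.5 kHz, 15.7 kHz.
k=4: 17.2 kHz, 20.4 kHz.
Within [4 kHz, 13.6 kHz]: 6.3 kHz, 7.8 kHz, 11 kHz, 12.5 kHz.

6.3 kHz, 7.8 kHz, 11 kHz, 12.5 kHz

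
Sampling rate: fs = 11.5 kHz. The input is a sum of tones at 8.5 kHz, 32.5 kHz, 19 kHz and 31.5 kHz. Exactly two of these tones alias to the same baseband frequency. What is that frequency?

3 kHz

fs/2 = 5.75 kHz.
8.5 kHz > fs/2 = 5.75 kHz, folds to fs − 8.5 kHz = 3 kHz.
32.5 kHz mod fs = 9.5 kHz.
9.5 kHz > fs/2 = 5.75 kHz, folds to fs − 9.5 kHz = 2 kHz.
19 kHz mod fs = 7.5 kHz.
7.5 kHz > fs/2 = 5.75 kHz, folds to fs − 7.5 kHz = 4 kHz.
31.5 kHz mod fs = 8.5 kHz.
8.5 kHz > fs/2 = 5.75 kHz, folds to fs − 8.5 kHz = 3 kHz.
8.5 kHz and 31.5 kHz both map to 3 kHz.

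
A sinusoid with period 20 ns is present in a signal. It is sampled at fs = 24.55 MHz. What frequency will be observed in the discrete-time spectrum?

0.9 MHz

T = 20 ns → f = 1/T = 50 MHz.
50 MHz mod fs = 0.9 MHz.
0.9 MHz ≤ fs/2 = 12.275 MHz, appears at 0.9 MHz.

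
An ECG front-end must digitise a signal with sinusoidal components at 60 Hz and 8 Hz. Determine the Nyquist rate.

Highest-frequency component: 60 Hz.
Nyquist rate = 2 × 60 Hz = 120 Hz.

120 Hz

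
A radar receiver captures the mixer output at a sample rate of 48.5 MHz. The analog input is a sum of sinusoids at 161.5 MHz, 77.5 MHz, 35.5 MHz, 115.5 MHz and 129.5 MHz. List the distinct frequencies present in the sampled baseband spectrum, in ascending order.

fs/2 = 24.25 MHz.
161.5 MHz mod fs = 16 MHz.
16 MHz ≤ fs/2 = 24.25 MHz, appears at 16 MHz.
77.5 MHz mod fs = 29 MHz.
29 MHz > fs/2 = 24.25 MHz, folds to fs − 29 MHz = 19.5 MHz.
35.5 MHz > fs/2 = 24.25 MHz, folds to fs − 35.5 MHz = 13 MHz.
115.5 MHz mod fs = 18.5 MHz.
18.5 MHz ≤ fs/2 = 24.25 MHz, appears at 18.5 MHz.
129.5 MHz mod fs = 32.5 MHz.
32.5 MHz > fs/2 = 24.25 MHz, folds to fs − 32.5 MHz = 16 MHz.
Distinct values: {13 MHz, 16 MHz, 18.5 MHz, 19.5 MHz}.

13 MHz, 16 MHz, 18.5 MHz, 19.5 MHz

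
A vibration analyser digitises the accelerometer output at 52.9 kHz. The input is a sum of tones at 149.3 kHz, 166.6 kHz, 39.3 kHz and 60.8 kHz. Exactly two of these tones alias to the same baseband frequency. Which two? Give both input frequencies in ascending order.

fs/2 = 26.45 kHz.
149.3 kHz mod fs = 43.5 kHz.
43.5 kHz > fs/2 = 26.45 kHz, folds to fs − 43.5 kHz = 9.4 kHz.
166.6 kHz mod fs = 7.9 kHz.
7.9 kHz ≤ fs/2 = 26.45 kHz, appears at 7.9 kHz.
39.3 kHz > fs/2 = 26.45 kHz, folds to fs − 39.3 kHz = 13.6 kHz.
60.8 kHz mod fs = 7.9 kHz.
7.9 kHz ≤ fs/2 = 26.45 kHz, appears at 7.9 kHz.
60.8 kHz and 166.6 kHz both map to 7.9 kHz.

60.8 kHz, 166.6 kHz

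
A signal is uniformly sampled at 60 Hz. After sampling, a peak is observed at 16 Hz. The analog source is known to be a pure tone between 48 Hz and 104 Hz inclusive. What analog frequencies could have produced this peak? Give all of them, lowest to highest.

76 Hz, 104 Hz

Frequencies that alias to 16 Hz are k·fs ± 16 Hz for integer k ≥ 0.
k=0: 16 Hz.
k=1: 44 Hz, 76 Hz.
k=2: 104 Hz, 136 Hz.
k=3: 164 Hz, 196 Hz.
Within [48 Hz, 104 Hz]: 76 Hz, 104 Hz.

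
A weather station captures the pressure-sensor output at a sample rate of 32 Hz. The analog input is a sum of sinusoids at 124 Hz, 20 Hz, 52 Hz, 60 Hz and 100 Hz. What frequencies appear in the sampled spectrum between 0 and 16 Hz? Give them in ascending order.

fs/2 = 16 Hz.
124 Hz mod fs = 28 Hz.
28 Hz > fs/2 = 16 Hz, folds to fs − 28 Hz = 4 Hz.
20 Hz > fs/2 = 16 Hz, folds to fs − 20 Hz = 12 Hz.
52 Hz mod fs = 20 Hz.
20 Hz > fs/2 = 16 Hz, folds to fs − 20 Hz = 12 Hz.
60 Hz mod fs = 28 Hz.
28 Hz > fs/2 = 16 Hz, folds to fs − 28 Hz = 4 Hz.
100 Hz mod fs = 4 Hz.
4 Hz ≤ fs/2 = 16 Hz, appears at 4 Hz.
Distinct values: {4 Hz, 12 Hz}.

4 Hz, 12 Hz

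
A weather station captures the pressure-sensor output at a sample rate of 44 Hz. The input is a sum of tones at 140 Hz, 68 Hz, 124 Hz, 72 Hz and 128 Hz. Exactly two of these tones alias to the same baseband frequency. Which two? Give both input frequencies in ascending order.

fs/2 = 22 Hz.
140 Hz mod fs = 8 Hz.
8 Hz ≤ fs/2 = 22 Hz, appears at 8 Hz.
68 Hz mod fs = 24 Hz.
24 Hz > fs/2 = 22 Hz, folds to fs − 24 Hz = 20 Hz.
124 Hz mod fs = 36 Hz.
36 Hz > fs/2 = 22 Hz, folds to fs − 36 Hz = 8 Hz.
72 Hz mod fs = 28 Hz.
28 Hz > fs/2 = 22 Hz, folds to fs − 28 Hz = 16 Hz.
128 Hz mod fs = 40 Hz.
40 Hz > fs/2 = 22 Hz, folds to fs − 40 Hz = 4 Hz.
124 Hz and 140 Hz both map to 8 Hz.

124 Hz, 140 Hz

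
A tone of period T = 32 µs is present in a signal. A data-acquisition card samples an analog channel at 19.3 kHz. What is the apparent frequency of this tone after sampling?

7.35 kHz

T = 32 µs → f = 1/T = 31.25 kHz.
31.25 kHz mod fs = 11.95 kHz.
11.95 kHz > fs/2 = 9.65 kHz, folds to fs − 11.95 kHz = 7.35 kHz.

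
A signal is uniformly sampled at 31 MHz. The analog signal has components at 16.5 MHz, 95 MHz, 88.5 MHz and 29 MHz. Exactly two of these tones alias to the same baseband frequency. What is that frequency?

2 MHz

fs/2 = 15.5 MHz.
16.5 MHz > fs/2 = 15.5 MHz, folds to fs − 16.5 MHz = 14.5 MHz.
95 MHz mod fs = 2 MHz.
2 MHz ≤ fs/2 = 15.5 MHz, appears at 2 MHz.
88.5 MHz mod fs = 26.5 MHz.
26.5 MHz > fs/2 = 15.5 MHz, folds to fs − 26.5 MHz = 4.5 MHz.
29 MHz > fs/2 = 15.5 MHz, folds to fs − 29 MHz = 2 MHz.
29 MHz and 95 MHz both map to 2 MHz.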